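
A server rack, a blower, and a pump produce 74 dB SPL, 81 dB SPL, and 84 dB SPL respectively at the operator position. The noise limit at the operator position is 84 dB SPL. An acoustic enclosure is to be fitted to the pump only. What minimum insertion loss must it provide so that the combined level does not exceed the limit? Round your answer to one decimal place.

Fixed contribution from the other sources: Σ 10^(L/10) = 10^(74/10) + 10^(81/10) = 1.510e+08 (81.79 dB SPL).
The limit corresponds to 10^(84/10) = 2.512e+08; subtracting the fixed part leaves 1.002e+08 for the pump, i.e. 80.01 dB SPL.
So the pump must be reduced from 84 to 80.01 dB SPL: IL = 3.99 dB.

4.0 dB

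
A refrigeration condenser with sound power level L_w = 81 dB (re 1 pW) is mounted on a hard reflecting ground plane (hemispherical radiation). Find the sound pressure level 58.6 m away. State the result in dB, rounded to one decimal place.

Free-field hemispherical radiation: L_p = L_w − 10·log₁₀(2π·r²), r = 58.6 m.
2π·r² = 2.158e+04 m², 10·log₁₀ of that is 43.340 dB.
L_p = 81 − 43.340 = 37.66 dB.

37.7 dB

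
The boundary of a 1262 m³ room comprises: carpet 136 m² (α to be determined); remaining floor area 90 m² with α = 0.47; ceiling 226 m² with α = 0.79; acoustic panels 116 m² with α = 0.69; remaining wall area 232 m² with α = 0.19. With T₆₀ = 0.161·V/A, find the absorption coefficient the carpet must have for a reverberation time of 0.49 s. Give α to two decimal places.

0.51

From T₆₀ = 0.161·V/A, the target T₆₀ = 0.49 s needs A = 0.161·1262/0.49 = 414.66 m².
Absorption from the other surfaces = 90·0.47 + 226·0.79 + 116·0.69 + 232·0.19 = 344.96 m², so the carpet must supply 69.70 m² over 136 m².
α = 69.70/136 = 0.512.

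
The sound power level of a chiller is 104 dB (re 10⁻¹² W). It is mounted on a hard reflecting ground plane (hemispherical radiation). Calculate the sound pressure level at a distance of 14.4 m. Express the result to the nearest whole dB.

The power spreads over a hemisphere of area 2π·r², so L_p = L_w − 10·log₁₀(2π·r²).
2π·r² = 1303 m², 10·log₁₀ of that is 31.149 dB.
L_p = 104 − 31.149 = 72.85 dB.

73 dB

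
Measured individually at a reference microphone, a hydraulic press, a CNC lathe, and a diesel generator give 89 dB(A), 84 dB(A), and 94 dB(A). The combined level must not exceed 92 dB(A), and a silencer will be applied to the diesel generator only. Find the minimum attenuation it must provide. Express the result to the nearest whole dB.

Everything except the diesel generator sums to 10^(89/10) + 10^(84/10) = 1.046e+09 in linear terms, 90.19 dB(A).
To meet 92 dB(A) overall, the treated diesel generator may contribute at most 10^(92/10) − 1.046e+09 = 5.394e+08, i.e. 87.32 dB(A).
So the diesel generator must be reduced from 94 to 87.32 dB(A): IL = 6.68 dB.

7 dB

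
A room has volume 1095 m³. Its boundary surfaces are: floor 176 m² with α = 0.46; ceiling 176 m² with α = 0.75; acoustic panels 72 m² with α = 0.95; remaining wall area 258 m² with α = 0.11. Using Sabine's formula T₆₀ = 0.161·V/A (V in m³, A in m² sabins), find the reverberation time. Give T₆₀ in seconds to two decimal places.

Total absorption A = 176·0.46 + 176·0.75 + 72·0.95 + 258·0.11 = 309.74 m² sabins.
T₆₀ = 0.161 × 1095 / 309.74 = 0.569 s.

0.57 s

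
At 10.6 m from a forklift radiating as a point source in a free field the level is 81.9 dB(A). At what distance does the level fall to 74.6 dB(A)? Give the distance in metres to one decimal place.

24.6 m

Point-source spreading drops the level by 20·log₁₀(r₂/r₁); inverting, r₂/r₁ = 10^(ΔL/20).
r₂ = 10.6·10^((81.9−74.6)/20) = 10.6·10^(7.3/20) = 24.56 m.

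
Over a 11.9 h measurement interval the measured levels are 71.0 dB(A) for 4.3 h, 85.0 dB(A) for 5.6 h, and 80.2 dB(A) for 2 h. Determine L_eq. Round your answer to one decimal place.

L_eq = 10·log₁₀[(1/T)·Σ tᵢ·10^(Lᵢ/10)] with T = 11.9 h.
Σ tᵢ·10^(Lᵢ/10) = 4.3·10^(71.0/10) + 5.6·10^(85.0/10) + 2·10^(80.2/10) = 2.034e+09.
L_eq = 10·log₁₀(2.034e+09/11.9) = 82.33 dB(A).

82.3 dB(A)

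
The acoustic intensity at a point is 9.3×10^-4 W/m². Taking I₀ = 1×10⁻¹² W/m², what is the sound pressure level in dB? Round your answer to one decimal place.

89.7 dB

Dividing by I₀ shifts the exponent by 12: I/I₀ = 9.3×10^8.
L = 10·(0.9685 + 8) = 89.68 dB.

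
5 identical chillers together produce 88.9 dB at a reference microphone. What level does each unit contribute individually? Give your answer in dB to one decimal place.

Dividing the total intensity by 5 lowers the level by 10·log₁₀ 5 = 6.990 dB: L₁ = 88.9 − 6.990.

81.9 dB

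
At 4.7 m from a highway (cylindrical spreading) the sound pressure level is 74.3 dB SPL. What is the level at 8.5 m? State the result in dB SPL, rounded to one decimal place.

For a line source, L₂ = L₁ − 10·log₁₀(r₂/r₁).
L₂ = 74.3 − 10·log₁₀(8.5/4.7) = 74.3 − 2.573 = 71.73 dB SPL.

71.7 dB SPL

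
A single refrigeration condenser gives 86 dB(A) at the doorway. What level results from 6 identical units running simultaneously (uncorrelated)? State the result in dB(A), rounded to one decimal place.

N identical incoherent sources raise the level by 10·log₁₀ N.
L_total = 86 + 10·log₁₀(6) = 86 + 7.782 = 93.78 dB(A).

93.8 dB(A)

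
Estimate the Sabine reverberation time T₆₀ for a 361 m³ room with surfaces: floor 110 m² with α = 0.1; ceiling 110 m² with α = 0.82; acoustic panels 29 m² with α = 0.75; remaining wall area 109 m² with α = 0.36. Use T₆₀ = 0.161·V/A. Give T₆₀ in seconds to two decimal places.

0.36 s

A = Σ Sᵢαᵢ = 110·0.1 + 110·0.82 + 29·0.75 + 109·0.36 = 162.19 m².
T₆₀ = 0.161 × 361 / 162.19 = 0.358 s.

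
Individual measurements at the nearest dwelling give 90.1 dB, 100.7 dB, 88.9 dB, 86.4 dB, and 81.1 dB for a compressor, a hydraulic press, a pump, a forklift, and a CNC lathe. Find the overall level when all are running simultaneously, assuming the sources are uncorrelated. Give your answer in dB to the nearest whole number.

101 dB

For uncorrelated sources the intensities add, so convert each level to linear form, sum, and take 10·log₁₀ of the total.
Σ 10^(L/10) = 10^(90.1/10) + 10^(100.7/10) + 10^(88.9/10) + 10^(86.4/10) + 10^(81.1/10) = 1.411e+10.
L_total = 10·log₁₀(1.411e+10) = 101.50 dB.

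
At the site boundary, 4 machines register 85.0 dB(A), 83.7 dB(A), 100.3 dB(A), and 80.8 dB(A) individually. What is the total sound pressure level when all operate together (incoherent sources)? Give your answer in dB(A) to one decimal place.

100.6 dB(A)

Incoherent sources combine by intensity addition: L_total = 10·log₁₀(Σ 10^(L_i/10)).
Σ 10^(L/10) = 10^(85.0/10) + 10^(83.7/10) + 10^(100.3/10) + 10^(80.8/10) = 1.139e+10.
L_total = 10·log₁₀(1.139e+10) = 100.56 dB(A).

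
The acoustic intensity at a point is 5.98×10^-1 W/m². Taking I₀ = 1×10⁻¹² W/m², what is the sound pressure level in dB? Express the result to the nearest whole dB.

L = 10·log₁₀(I/I₀) = 10·log₁₀(5.98×10^-1/10⁻¹²) = 10·log₁₀(5.98×10^11).
L = 10·(0.7767 + 11) = 117.77 dB.

118 dB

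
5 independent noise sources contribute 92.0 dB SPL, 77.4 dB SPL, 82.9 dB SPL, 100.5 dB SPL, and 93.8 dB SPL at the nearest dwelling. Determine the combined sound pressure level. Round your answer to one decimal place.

For uncorrelated sources the intensities add, so convert each level to linear form, sum, and take 10·log₁₀ of the total.
Σ 10^(L/10) = 10^(92.0/10) + 10^(77.4/10) + 10^(82.9/10) + 10^(100.5/10) + 10^(93.8/10) = 1.545e+10.
L_total = 10·log₁₀(1.545e+10) = 101.89 dB SPL.

101.9 dB SPL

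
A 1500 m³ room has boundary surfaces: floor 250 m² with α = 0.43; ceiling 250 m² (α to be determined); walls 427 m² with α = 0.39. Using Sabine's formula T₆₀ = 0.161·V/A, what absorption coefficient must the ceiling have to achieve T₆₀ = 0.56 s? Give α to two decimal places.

From T₆₀ = 0.161·V/A, the target T₆₀ = 0.56 s needs A = 0.161·1500/0.56 = 431.25 m².
Absorption from the other surfaces = 250·0.43 + 427·0.39 = 274.03 m², so the ceiling must supply 157.22 m² over 250 m².
α = 157.22/250 = 0.629.

0.63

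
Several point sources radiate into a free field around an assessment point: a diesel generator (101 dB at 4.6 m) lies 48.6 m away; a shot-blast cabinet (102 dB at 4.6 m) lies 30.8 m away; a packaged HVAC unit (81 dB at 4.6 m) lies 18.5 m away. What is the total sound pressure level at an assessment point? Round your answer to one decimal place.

First find each source's level at the receiver (point-source: −20·log₁₀(r/r_ref)), then combine on an intensity basis.
diesel generator: 101 − 20·log₁₀(48.6/4.6) = 101 − 20.48 = 80.52 dB.
shot-blast cabinet: 102 − 20·log₁₀(30.8/4.6) = 102 − 16.52 = 85.48 dB.
packaged HVAC unit: 81 − 20·log₁₀(18.5/4.6) = 81 − 12.09 = 68.91 dB.
Σ 10^(L/10) = 4.741e+08 → L_total = 10·log₁₀(4.741e+08) = 86.76 dB.

86.8 dB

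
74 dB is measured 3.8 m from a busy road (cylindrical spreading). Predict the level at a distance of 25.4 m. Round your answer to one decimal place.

65.7 dB

For a line source, L₂ = L₁ − 10·log₁₀(r₂/r₁).
L₂ = 74 − 10·log₁₀(25.4/3.8) = 74 − 8.251 = 65.75 dB.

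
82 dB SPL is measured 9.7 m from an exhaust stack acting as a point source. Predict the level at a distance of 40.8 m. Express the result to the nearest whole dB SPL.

For a point source, L₂ = L₁ − 20·log₁₀(r₂/r₁).
L₂ = 82 − 20·log₁₀(40.8/9.7) = 82 − 12.478 = 69.52 dB SPL.

70 dB SPL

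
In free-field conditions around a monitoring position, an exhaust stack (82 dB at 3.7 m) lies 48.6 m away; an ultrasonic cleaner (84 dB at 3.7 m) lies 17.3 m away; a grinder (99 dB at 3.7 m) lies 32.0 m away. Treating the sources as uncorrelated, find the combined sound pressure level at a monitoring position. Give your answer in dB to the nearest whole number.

81 dB

Apply inverse-square spreading to bring every level to the receiver, then sum 10^(L/10).
exhaust stack: 82 − 20·log₁₀(48.6/3.7) = 82 − 22.37 = 59.63 dB.
ultrasonic cleaner: 84 − 20·log₁₀(17.3/3.7) = 84 − 13.40 = 70.60 dB.
grinder: 99 − 20·log₁₀(32.0/3.7) = 99 − 18.74 = 80.26 dB.
Σ 10^(L/10) = 1.186e+08 → L_total = 10·log₁₀(1.186e+08) = 80.74 dB.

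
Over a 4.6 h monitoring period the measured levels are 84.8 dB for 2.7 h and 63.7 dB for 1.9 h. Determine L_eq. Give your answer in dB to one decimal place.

The energy average is taken in the linear domain: L_eq = 10·log₁₀[(Σ tᵢ·10^(Lᵢ/10))/T], T = 4.6 h.
Σ tᵢ·10^(Lᵢ/10) = 2.7·10^(84.8/10) + 1.9·10^(63.7/10) = 8.198e+08.
L_eq = 10·log₁₀(8.198e+08/4.6) = 82.51 dB.

82.5 dB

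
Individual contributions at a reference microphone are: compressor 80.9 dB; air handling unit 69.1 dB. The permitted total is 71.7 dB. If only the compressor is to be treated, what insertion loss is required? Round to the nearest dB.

The untreated sources together contribute 10^(69.1/10) = 8.128e+06, i.e. 69.10 dB.
To meet 71.7 dB overall, the treated compressor may contribute at most 10^(71.7/10) − 8.128e+06 = 6.663e+06, i.e. 68.24 dB.
Required insertion loss = 80.9 − 68.24 = 12.66 dB.

13 dB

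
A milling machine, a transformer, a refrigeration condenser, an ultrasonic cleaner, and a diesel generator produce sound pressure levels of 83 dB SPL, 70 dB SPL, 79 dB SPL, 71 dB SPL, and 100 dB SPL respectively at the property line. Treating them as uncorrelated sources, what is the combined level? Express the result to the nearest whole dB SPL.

100 dB SPL

Incoherent sources combine by intensity addition: L_total = 10·log₁₀(Σ 10^(L_i/10)).
Σ 10^(L/10) = 10^(83/10) + 10^(70/10) + 10^(79/10) + 10^(71/10) + 10^(100/10) = 1.030e+10.
L_total = 10·log₁₀(1.030e+10) = 100.13 dB SPL.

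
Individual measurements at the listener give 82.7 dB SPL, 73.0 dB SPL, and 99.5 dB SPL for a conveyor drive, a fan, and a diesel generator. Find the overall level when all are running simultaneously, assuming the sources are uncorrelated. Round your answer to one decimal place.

99.6 dB SPL

Incoherent sources combine by intensity addition: L_total = 10·log₁₀(Σ 10^(L_i/10)).
Σ 10^(L/10) = 10^(82.7/10) + 10^(73.0/10) + 10^(99.5/10) = 9.119e+09.
L_total = 10·log₁₀(9.119e+09) = 99.60 dB SPL.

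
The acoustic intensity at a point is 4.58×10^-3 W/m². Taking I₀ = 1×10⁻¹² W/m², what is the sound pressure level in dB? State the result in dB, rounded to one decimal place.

Dividing by I₀ shifts the exponent by 12: I/I₀ = 4.58×10^9.
L = 10·(0.6609 + 9) = 96.61 dB.

96.6 dB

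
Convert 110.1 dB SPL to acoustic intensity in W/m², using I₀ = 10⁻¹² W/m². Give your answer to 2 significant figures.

L = 10·log₁₀(I/I₀) ⇒ I = I₀·10^(L/10) = 10⁻¹² × 10^11.01.

0.10 W/m²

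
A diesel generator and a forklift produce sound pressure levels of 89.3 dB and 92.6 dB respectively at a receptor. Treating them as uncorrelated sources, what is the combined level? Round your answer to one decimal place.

For uncorrelated sources the intensities add, so convert each level to linear form, sum, and take 10·log₁₀ of the total.
Σ 10^(L/10) = 10^(89.3/10) + 10^(92.6/10) = 2.671e+09.
L_total = 10·log₁₀(2.671e+09) = 94.27 dB.

94.3 dB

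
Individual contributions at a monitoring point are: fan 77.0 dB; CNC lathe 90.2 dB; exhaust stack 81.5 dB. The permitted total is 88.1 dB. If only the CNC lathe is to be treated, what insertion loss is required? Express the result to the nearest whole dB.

4 dB

The untreated sources together contribute 10^(77.0/10) + 10^(81.5/10) = 1.914e+08, i.e. 82.82 dB.
To meet 88.1 dB overall, the treated CNC lathe may contribute at most 10^(88.1/10) − 1.914e+08 = 4.543e+08, i.e. 86.57 dB.
So the CNC lathe must be reduced from 90.2 to 86.57 dB: IL = 3.63 dB.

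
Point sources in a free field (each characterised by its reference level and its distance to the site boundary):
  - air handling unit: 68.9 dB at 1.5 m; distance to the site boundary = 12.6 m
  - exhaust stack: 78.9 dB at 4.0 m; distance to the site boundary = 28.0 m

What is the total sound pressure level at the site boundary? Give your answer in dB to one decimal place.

First find each source's level at the receiver (point-source: −20·log₁₀(r/r_ref)), then combine on an intensity basis.
air handling unit: 68.9 − 20·log₁₀(12.6/1.5) = 68.9 − 18.49 = 50.41 dB.
exhaust stack: 78.9 − 20·log₁₀(28.0/4.0) = 78.9 − 16.90 = 62.00 dB.
Σ 10^(L/10) = 1.694e+06 → L_total = 10·log₁₀(1.694e+06) = 62.29 dB.

62.3 dB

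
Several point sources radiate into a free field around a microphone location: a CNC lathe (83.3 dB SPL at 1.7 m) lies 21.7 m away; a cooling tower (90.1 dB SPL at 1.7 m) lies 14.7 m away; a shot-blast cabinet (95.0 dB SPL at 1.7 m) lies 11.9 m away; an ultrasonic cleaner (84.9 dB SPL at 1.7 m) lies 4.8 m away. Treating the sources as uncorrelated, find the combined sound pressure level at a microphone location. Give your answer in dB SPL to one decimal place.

80.7 dB SPL

First find each source's level at the receiver (point-source: −20·log₁₀(r/r_ref)), then combine on an intensity basis.
CNC lathe: 83.3 − 20·log₁₀(21.7/1.7) = 83.3 − 22.12 = 61.18 dB SPL.
cooling tower: 90.1 − 20·log₁₀(14.7/1.7) = 90.1 − 18.74 = 71.36 dB SPL.
shot-blast cabinet: 95.0 − 20·log₁₀(11.9/1.7) = 95.0 − 16.90 = 78.10 dB SPL.
ultrasonic cleaner: 84.9 − 20·log₁₀(4.8/1.7) = 84.9 − 9.02 = 75.88 dB SPL.
Σ 10^(L/10) = 1.183e+08 → L_total = 10·log₁₀(1.183e+08) = 80.73 dB SPL.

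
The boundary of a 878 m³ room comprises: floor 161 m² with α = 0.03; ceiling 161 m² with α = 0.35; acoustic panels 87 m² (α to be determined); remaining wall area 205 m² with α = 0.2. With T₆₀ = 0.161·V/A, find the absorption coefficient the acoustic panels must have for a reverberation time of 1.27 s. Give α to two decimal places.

A = 0.161·V/T₆₀ = 0.161·878/1.27 = 111.31 m² sabins.
Absorption from the other surfaces = 161·0.03 + 161·0.35 + 205·0.2 = 102.18 m², so the acoustic panels must supply 9.13 m² over 87 m².
α = 9.13/87 = 0.105.

0.10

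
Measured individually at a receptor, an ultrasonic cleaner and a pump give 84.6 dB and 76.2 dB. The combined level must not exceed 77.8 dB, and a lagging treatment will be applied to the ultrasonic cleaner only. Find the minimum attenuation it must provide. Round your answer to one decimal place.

11.9 dB

Everything except the ultrasonic cleaner sums to 10^(76.2/10) = 4.169e+07 in linear terms, 76.20 dB.
To meet 77.8 dB overall, the treated ultrasonic cleaner may contribute at most 10^(77.8/10) − 4.169e+07 = 1.857e+07, i.e. 72.69 dB.
So the ultrasonic cleaner must be reduced from 84.6 to 72.69 dB: IL = 11.91 dB.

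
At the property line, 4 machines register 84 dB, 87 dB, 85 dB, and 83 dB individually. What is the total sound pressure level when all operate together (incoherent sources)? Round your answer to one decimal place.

For uncorrelated sources the intensities add, so convert each level to linear form, sum, and take 10·log₁₀ of the total.
Σ 10^(L/10) = 10^(84/10) + 10^(87/10) + 10^(85/10) + 10^(83/10) = 1.268e+09.
L_total = 10·log₁₀(1.268e+09) = 91.03 dB.

91.0 dB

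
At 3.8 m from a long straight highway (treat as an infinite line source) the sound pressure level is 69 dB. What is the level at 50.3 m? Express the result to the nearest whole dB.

58 dB

Cylindrical spreading from a line source gives a 10·log₁₀(r₂/r₁) drop.
L₂ = 69 − 10·log₁₀(50.3/3.8) = 69 − 11.218 = 57.78 dB.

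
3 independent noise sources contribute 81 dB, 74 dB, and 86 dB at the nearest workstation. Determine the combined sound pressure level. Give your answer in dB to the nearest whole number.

Incoherent sources combine by intensity addition: L_total = 10·log₁₀(Σ 10^(L_i/10)).
Σ 10^(L/10) = 10^(81/10) + 10^(74/10) + 10^(86/10) = 5.491e+08.
L_total = 10·log₁₀(5.491e+08) = 87.40 dB.

87 dB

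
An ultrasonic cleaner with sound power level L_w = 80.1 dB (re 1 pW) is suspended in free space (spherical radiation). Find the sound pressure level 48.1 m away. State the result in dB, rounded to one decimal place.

L_p = L_w − 10·log₁₀(4π·r²) with r = 48.1 m.
4π·r² = 2.907e+04 m², 10·log₁₀ of that is 44.635 dB.
L_p = 80.1 − 44.635 = 35.46 dB.

35.5 dB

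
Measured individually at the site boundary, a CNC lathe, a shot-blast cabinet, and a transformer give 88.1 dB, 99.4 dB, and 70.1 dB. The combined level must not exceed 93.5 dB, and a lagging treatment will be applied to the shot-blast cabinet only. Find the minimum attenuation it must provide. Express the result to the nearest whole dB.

Everything except the shot-blast cabinet sums to 10^(88.1/10) + 10^(70.1/10) = 6.559e+08 in linear terms, 88.17 dB.
The limit corresponds to 10^(93.5/10) = 2.239e+09; subtracting the fixed part leaves 1.583e+09 for the shot-blast cabinet, i.e. 91.99 dB.
So the shot-blast cabinet must be reduced from 99.4 to 91.99 dB: IL = 7.41 dB.

7 dB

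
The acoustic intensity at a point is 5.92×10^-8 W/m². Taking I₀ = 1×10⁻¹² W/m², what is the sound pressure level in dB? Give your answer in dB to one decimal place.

L = 10·log₁₀(I/I₀) = 10·log₁₀(5.92×10^-8/10⁻¹²) = 10·log₁₀(5.92×10^4).
L = 10·(0.7723 + 4) = 47.72 dB.

47.7 dB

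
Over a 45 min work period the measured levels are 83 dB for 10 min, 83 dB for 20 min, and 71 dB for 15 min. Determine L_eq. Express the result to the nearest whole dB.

Weight each interval's intensity by its duration and average over T = 45 min:
Σ tᵢ·10^(Lᵢ/10) = 10·10^(83/10) + 20·10^(83/10) + 15·10^(71/10) = 6.175e+09.
L_eq = 10·log₁₀(6.175e+09/45) = 81.37 dB.

81 dB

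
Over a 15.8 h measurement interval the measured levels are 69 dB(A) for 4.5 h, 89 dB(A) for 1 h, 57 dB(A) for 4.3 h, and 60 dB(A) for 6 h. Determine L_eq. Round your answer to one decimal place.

The energy average is taken in the linear domain: L_eq = 10·log₁₀[(Σ tᵢ·10^(Lᵢ/10))/T], T = 15.8 h.
Σ tᵢ·10^(Lᵢ/10) = 4.5·10^(69/10) + 1·10^(89/10) + 4.3·10^(57/10) + 6·10^(60/10) = 8.382e+08.
L_eq = 10·log₁₀(8.382e+08/15.8) = 77.25 dB(A).

77.2 dB(A)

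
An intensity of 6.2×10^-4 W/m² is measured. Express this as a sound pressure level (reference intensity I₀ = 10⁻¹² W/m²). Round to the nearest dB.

88 dB

I/I₀ = 6.2×10^-4/10⁻¹² = 6.2×10^8, and L = 10·log₁₀(I/I₀).
L = 10·(0.7924 + 8) = 87.92 dB.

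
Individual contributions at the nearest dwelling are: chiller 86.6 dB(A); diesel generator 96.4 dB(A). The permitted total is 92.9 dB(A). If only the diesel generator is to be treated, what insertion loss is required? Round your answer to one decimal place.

4.7 dB

Fixed contribution from the other source: Σ 10^(L/10) = 10^(86.6/10) = 4.571e+08 (86.60 dB(A)).
The limit corresponds to 10^(92.9/10) = 1.950e+09; subtracting the fixed part leaves 1.493e+09 for the diesel generator, i.e. 91.74 dB(A).
So the diesel generator must be reduced from 96.4 to 91.74 dB(A): IL = 4.66 dB.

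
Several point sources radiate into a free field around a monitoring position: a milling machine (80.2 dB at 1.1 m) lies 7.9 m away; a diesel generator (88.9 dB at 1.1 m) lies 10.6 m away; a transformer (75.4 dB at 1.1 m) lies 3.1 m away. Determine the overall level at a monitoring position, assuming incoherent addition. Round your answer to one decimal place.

71.7 dB

Propagate each source to the receiver with L = L_ref − 20·log₁₀(r/r_ref), then add intensities.
milling machine: 80.2 − 20·log₁₀(7.9/1.1) = 80.2 − 17.12 = 63.08 dB.
diesel generator: 88.9 − 20·log₁₀(10.6/1.1) = 88.9 − 19.68 = 69.22 dB.
transformer: 75.4 − 20·log₁₀(3.1/1.1) = 75.4 − 9.00 = 66.40 dB.
Σ 10^(L/10) = 1.476e+07 → L_total = 10·log₁₀(1.476e+07) = 71.69 dB.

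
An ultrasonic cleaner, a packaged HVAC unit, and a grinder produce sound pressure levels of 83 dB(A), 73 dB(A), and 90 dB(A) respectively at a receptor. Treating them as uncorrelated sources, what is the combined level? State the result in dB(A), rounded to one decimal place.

Incoherent sources combine by intensity addition: L_total = 10·log₁₀(Σ 10^(L_i/10)).
Σ 10^(L/10) = 10^(83/10) + 10^(73/10) + 10^(90/10) = 1.219e+09.
L_total = 10·log₁₀(1.219e+09) = 90.86 dB(A).

90.9 dB(A)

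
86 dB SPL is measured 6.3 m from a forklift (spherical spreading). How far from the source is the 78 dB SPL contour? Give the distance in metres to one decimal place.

15.8 m

Point-source spreading drops the level by 20·log₁₀(r₂/r₁); inverting, r₂/r₁ = 10^(ΔL/20).
r₂ = 6.3·10^((86−78)/20) = 6.3·10^(8.0/20) = 15.82 m.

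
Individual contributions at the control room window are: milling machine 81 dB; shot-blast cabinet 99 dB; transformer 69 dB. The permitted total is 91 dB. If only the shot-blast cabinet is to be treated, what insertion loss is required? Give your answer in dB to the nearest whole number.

8 dB

The untreated sources together contribute 10^(81/10) + 10^(69/10) = 1.338e+08, i.e. 81.27 dB.
To meet 91 dB overall, the treated shot-blast cabinet may contribute at most 10^(91/10) − 1.338e+08 = 1.125e+09, i.e. 90.51 dB.
So the shot-blast cabinet must be reduced from 99 to 90.51 dB: IL = 8.49 dB.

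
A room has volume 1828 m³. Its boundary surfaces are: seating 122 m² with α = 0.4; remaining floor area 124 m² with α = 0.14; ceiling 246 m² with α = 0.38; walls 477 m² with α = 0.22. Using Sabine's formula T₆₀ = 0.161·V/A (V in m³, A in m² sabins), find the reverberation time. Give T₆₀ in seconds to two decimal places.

A = Σ Sᵢαᵢ = 122·0.4 + 124·0.14 + 246·0.38 + 477·0.22 = 264.58 m².
T₆₀ = 0.161·V/A = 0.161·1828/264.58 = 1.112 s.

1.11 s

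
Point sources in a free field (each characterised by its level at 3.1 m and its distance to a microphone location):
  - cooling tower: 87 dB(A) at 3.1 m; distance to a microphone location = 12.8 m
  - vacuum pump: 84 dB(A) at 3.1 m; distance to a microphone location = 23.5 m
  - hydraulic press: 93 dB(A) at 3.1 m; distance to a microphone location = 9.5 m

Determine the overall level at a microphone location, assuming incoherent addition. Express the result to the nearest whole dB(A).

84 dB(A)

Propagate each source to the receiver with L = L_ref − 20·log₁₀(r/r_ref), then add intensities.
cooling tower: 87 − 20·log₁₀(12.8/3.1) = 87 − 12.32 = 74.68 dB(A).
vacuum pump: 84 − 20·log₁₀(23.5/3.1) = 84 − 17.59 = 66.41 dB(A).
hydraulic press: 93 − 20·log₁₀(9.5/3.1) = 93 − 9.73 = 83.27 dB(A).
Σ 10^(L/10) = 2.462e+08 → L_total = 10·log₁₀(2.462e+08) = 83.91 dB(A).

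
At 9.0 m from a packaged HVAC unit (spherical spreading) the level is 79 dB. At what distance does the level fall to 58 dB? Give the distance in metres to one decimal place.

The 21.0 dB drop corresponds to a distance ratio of 10^(21.0/20) for a point source.
r₂ = 9.0·10^((79−58)/20) = 9.0·10^(21.0/20) = 100.98 m.

101.0 m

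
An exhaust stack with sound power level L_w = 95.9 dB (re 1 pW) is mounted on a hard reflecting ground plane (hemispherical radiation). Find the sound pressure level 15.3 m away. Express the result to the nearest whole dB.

The power spreads over a hemisphere of area 2π·r², so L_p = L_w − 10·log₁₀(2π·r²).
2π·r² = 1471 m², 10·log₁₀ of that is 31.676 dB.
L_p = 95.9 − 31.676 = 64.22 dB.

64 dB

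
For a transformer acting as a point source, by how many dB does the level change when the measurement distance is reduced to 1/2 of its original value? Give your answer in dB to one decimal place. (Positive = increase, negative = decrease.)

A point source loses 6 dB per doubling of distance; generally ΔL = −20·log₁₀(r₂/r₁).
ΔL = −20·log₁₀(0.5) = +6.02 dB.

+6.0 dB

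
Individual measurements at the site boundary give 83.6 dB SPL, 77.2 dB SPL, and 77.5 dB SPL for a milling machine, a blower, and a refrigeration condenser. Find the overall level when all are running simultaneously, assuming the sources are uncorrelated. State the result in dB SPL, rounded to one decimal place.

85.3 dB SPL

Incoherent sources combine by intensity addition: L_total = 10·log₁₀(Σ 10^(L_i/10)).
Σ 10^(L/10) = 10^(83.6/10) + 10^(77.2/10) + 10^(77.5/10) = 3.378e+08.
L_total = 10·log₁₀(3.378e+08) = 85.29 dB SPL.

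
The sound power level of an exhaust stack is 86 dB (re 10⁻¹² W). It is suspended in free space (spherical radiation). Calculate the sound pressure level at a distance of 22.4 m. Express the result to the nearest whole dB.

L_p = L_w − 10·log₁₀(4π·r²) with r = 22.4 m.
4π·r² = 6305 m², 10·log₁₀ of that is 37.997 dB.
L_p = 86 − 37.997 = 48.00 dB.

48 dB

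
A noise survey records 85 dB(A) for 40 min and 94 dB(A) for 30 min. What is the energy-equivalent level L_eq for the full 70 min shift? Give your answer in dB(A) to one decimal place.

91.0 dB(A)

The energy average is taken in the linear domain: L_eq = 10·log₁₀[(Σ tᵢ·10^(Lᵢ/10))/T], T = 70 min.
Σ tᵢ·10^(Lᵢ/10) = 40·10^(85/10) + 30·10^(94/10) = 8.801e+10.
L_eq = 10·log₁₀(8.801e+10/70) = 90.99 dB(A).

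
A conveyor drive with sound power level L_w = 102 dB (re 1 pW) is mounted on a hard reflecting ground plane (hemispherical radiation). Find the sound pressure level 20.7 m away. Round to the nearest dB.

Free-field hemispherical radiation: L_p = L_w − 10·log₁₀(2π·r²), r = 20.7 m.
2π·r² = 2692 m², 10·log₁₀ of that is 34.301 dB.
L_p = 102 − 34.301 = 67.70 dB.

68 dB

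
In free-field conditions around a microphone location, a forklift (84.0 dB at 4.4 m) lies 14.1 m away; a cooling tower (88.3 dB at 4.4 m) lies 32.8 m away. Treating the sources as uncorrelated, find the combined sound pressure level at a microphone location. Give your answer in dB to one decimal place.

Propagate each source to the receiver with L = L_ref − 20·log₁₀(r/r_ref), then add intensities.
forklift: 84.0 − 20·log₁₀(14.1/4.4) = 84.0 − 10.12 = 73.88 dB.
cooling tower: 88.3 − 20·log₁₀(32.8/4.4) = 88.3 − 17.45 = 70.85 dB.
Σ 10^(L/10) = 3.663e+07 → L_total = 10·log₁₀(3.663e+07) = 75.64 dB.

75.6 dB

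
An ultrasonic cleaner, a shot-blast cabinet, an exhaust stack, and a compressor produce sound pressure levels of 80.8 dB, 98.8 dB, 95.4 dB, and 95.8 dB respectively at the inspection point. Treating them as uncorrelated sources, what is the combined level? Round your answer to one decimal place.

Incoherent sources combine by intensity addition: L_total = 10·log₁₀(Σ 10^(L_i/10)).
Σ 10^(L/10) = 10^(80.8/10) + 10^(98.8/10) + 10^(95.4/10) + 10^(95.8/10) = 1.498e+10.
L_total = 10·log₁₀(1.498e+10) = 101.75 dB.

101.8 dB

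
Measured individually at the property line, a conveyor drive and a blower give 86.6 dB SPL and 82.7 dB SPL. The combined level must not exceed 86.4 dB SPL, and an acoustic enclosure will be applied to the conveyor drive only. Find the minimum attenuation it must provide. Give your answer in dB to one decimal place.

2.6 dB

The untreated sources together contribute 10^(82.7/10) = 1.862e+08, i.e. 82.70 dB SPL.
The limit corresponds to 10^(86.4/10) = 4.365e+08; subtracting the fixed part leaves 2.503e+08 for the conveyor drive, i.e. 83.98 dB SPL.
Required insertion loss = 86.6 − 83.98 = 2.62 dB.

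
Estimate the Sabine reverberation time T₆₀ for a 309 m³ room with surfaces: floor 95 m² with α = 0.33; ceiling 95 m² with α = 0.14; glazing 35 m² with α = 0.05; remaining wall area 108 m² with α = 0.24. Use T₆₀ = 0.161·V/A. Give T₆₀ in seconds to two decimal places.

0.69 s

Total absorption A = 95·0.33 + 95·0.14 + 35·0.05 + 108·0.24 = 72.32 m² sabins.
T₆₀ = 0.161 × 309 / 72.32 = 0.688 s.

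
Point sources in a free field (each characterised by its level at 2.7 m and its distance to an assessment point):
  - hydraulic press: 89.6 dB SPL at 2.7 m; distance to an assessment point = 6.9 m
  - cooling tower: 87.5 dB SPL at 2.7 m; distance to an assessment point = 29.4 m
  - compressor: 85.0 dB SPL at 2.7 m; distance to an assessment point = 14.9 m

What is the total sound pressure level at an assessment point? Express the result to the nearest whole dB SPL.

Apply inverse-square spreading to bring every level to the receiver, then sum 10^(L/10).
hydraulic press: 89.6 − 20·log₁₀(6.9/2.7) = 89.6 − 8.15 = 81.45 dB SPL.
cooling tower: 87.5 − 20·log₁₀(29.4/2.7) = 87.5 − 20.74 = 66.76 dB SPL.
compressor: 85.0 − 20·log₁₀(14.9/2.7) = 85.0 − 14.84 = 70.16 dB SPL.
Σ 10^(L/10) = 1.548e+08 → L_total = 10·log₁₀(1.548e+08) = 81.90 dB SPL.

82 dB SPL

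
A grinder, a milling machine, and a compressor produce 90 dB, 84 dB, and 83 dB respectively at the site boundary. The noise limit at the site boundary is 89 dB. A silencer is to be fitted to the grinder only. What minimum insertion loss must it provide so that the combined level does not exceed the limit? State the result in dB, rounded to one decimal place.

4.6 dB

Fixed contribution from the other sources: Σ 10^(L/10) = 10^(84/10) + 10^(83/10) = 4.507e+08 (86.54 dB).
The limit corresponds to 10^(89/10) = 7.943e+08; subtracting the fixed part leaves 3.436e+08 for the grinder, i.e. 85.36 dB.
Required insertion loss = 90 − 85.36 = 4.64 dB.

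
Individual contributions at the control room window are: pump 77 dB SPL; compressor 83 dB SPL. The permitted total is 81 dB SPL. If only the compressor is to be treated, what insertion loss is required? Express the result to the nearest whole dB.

4 dB

Fixed contribution from the other source: Σ 10^(L/10) = 10^(77/10) = 5.012e+07 (77.00 dB SPL).
To meet 81 dB SPL overall, the treated compressor may contribute at most 10^(81/10) − 5.012e+07 = 7.577e+07, i.e. 78.80 dB SPL.
So the compressor must be reduced from 83 to 78.80 dB SPL: IL = 4.20 dB.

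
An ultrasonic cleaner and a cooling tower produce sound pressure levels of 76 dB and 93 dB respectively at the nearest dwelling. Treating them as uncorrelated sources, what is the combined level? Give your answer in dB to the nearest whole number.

93 dB

For uncorrelated sources the intensities add, so convert each level to linear form, sum, and take 10·log₁₀ of the total.
Σ 10^(L/10) = 10^(76/10) + 10^(93/10) = 2.035e+09.
L_total = 10·log₁₀(2.035e+09) = 93.09 dB.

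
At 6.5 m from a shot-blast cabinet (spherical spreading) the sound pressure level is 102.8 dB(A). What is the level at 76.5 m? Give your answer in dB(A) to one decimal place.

Point-source attenuation: ΔL = 20·log₁₀(r₂/r₁) = 20·log₁₀(76.5/6.5) = 21.415 dB.
L₂ = 102.8 − 20·log₁₀(76.5/6.5) = 102.8 − 21.415 = 81.39 dB(A).

81.4 dB(A)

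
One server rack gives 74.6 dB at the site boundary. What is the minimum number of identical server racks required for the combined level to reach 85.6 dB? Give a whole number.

13

The shortfall is 85.6 − 74.6 = 11.0 dB, and N units add 10·log₁₀ N, so need 10·log₁₀ N ≥ 11.0.
N ≥ 10^(11.0/10) = 12.589, so N = 13.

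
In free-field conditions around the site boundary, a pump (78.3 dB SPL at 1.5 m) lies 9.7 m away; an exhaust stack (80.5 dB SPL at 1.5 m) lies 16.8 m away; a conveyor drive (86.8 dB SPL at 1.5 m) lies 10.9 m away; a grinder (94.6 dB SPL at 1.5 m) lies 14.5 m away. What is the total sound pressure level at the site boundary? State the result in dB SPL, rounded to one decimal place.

First find each source's level at the receiver (point-source: −20·log₁₀(r/r_ref)), then combine on an intensity basis.
pump: 78.3 − 20·log₁₀(9.7/1.5) = 78.3 − 16.21 = 62.09 dB SPL.
exhaust stack: 80.5 − 20·log₁₀(16.8/1.5) = 80.5 − 20.98 = 59.52 dB SPL.
conveyor drive: 86.8 − 20·log₁₀(10.9/1.5) = 86.8 − 17.23 = 69.57 dB SPL.
grinder: 94.6 − 20·log₁₀(14.5/1.5) = 94.6 − 19.71 = 74.89 dB SPL.
Σ 10^(L/10) = 4.244e+07 → L_total = 10·log₁₀(4.244e+07) = 76.28 dB SPL.

76.3 dB SPL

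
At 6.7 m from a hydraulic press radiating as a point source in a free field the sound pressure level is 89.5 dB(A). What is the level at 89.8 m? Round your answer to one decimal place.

Point-source attenuation: ΔL = 20·log₁₀(r₂/r₁) = 20·log₁₀(89.8/6.7) = 22.544 dB.
L₂ = 89.5 − 20·log₁₀(89.8/6.7) = 89.5 − 22.544 = 66.96 dB(A).

67.0 dB(A)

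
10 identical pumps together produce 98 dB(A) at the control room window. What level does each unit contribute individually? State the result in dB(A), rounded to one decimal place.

Dividing the total intensity by 10 lowers the level by 10·log₁₀ 10 = 10.000 dB: L₁ = 98 − 10.000.

88.0 dB(A)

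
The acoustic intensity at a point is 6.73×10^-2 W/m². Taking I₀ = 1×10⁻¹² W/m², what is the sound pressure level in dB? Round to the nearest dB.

108 dB

L = 10·log₁₀(I/I₀) = 10·log₁₀(6.73×10^-2/10⁻¹²) = 10·log₁₀(6.73×10^10).
L = 10·(0.8280 + 10) = 108.28 dB.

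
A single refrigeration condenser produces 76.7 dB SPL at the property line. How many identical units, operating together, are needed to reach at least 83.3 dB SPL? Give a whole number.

Need L₁ + 10·log₁₀ N ≥ 83.3, i.e. log₁₀ N ≥ 0.66.
N ≥ 10^(6.6/10) = 4.571, so N = 5.

5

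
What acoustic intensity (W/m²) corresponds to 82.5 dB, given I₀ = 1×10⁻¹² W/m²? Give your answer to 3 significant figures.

L = 10·log₁₀(I/I₀) ⇒ I = I₀·10^(L/10) = 10⁻¹² × 10^8.25.

0.000178 W/m²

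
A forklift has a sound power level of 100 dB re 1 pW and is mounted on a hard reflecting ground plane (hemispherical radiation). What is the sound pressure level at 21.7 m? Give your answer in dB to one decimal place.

65.3 dB

Free-field hemispherical radiation: L_p = L_w − 10·log₁₀(2π·r²), r = 21.7 m.
2π·r² = 2959 m², 10·log₁₀ of that is 34.711 dB.
L_p = 100 − 34.711 = 65.29 dB.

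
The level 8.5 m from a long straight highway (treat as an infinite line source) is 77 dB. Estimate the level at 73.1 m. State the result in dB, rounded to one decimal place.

67.7 dB

Line-source attenuation: ΔL = 10·log₁₀(r₂/r₁) = 10·log₁₀(73.1/8.5) = 9.345 dB.
L₂ = 77 − 10·log₁₀(73.1/8.5) = 77 − 9.345 = 67.66 dB.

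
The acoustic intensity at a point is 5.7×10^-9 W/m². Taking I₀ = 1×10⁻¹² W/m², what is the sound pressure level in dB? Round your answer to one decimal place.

37.6 dB

I/I₀ = 5.7×10^-9/10⁻¹² = 5.7×10^3, and L = 10·log₁₀(I/I₀).
L = 10·(0.7559 + 3) = 37.56 dB.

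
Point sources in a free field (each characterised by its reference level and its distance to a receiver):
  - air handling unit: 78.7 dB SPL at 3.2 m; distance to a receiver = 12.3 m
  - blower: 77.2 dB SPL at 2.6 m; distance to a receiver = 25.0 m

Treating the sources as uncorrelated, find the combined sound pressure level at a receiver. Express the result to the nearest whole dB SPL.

67 dB SPL

First find each source's level at the receiver (point-source: −20·log₁₀(r/r_ref)), then combine on an intensity basis.
air handling unit: 78.7 − 20·log₁₀(12.3/3.2) = 78.7 − 11.70 = 67.00 dB SPL.
blower: 77.2 − 20·log₁₀(25.0/2.6) = 77.2 − 19.66 = 57.54 dB SPL.
Σ 10^(L/10) = 5.585e+06 → L_total = 10·log₁₀(5.585e+06) = 67.47 dB SPL.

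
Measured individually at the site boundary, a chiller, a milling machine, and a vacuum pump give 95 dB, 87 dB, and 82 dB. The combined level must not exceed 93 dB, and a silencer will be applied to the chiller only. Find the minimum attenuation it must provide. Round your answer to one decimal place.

3.7 dB

The untreated sources together contribute 10^(87/10) + 10^(82/10) = 6.597e+08, i.e. 88.19 dB.
The limit corresponds to 10^(93/10) = 1.995e+09; subtracting the fixed part leaves 1.336e+09 for the chiller, i.e. 91.26 dB.
So the chiller must be reduced from 95 to 91.26 dB: IL = 3.74 dB.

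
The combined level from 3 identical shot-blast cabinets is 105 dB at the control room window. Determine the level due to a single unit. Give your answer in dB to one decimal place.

100.2 dB

3 equal contributions raise the level by 10·log₁₀ 3 = 4.771 dB, so each unit alone gives 105 − 4.771.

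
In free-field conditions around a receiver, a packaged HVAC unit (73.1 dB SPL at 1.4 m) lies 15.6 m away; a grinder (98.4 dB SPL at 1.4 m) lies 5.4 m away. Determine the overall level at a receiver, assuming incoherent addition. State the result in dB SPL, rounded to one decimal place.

Propagate each source to the receiver with L = L_ref − 20·log₁₀(r/r_ref), then add intensities.
packaged HVAC unit: 73.1 − 20·log₁₀(15.6/1.4) = 73.1 − 20.94 = 52.16 dB SPL.
grinder: 98.4 − 20·log₁₀(5.4/1.4) = 98.4 − 11.73 = 86.67 dB SPL.
Σ 10^(L/10) = 4.652e+08 → L_total = 10·log₁₀(4.652e+08) = 86.68 dB SPL.

86.7 dB SPL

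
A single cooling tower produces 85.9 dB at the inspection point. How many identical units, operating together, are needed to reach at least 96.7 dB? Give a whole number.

13

The shortfall is 96.7 − 85.9 = 10.8 dB, and N units add 10·log₁₀ N, so need 10·log₁₀ N ≥ 10.8.
N ≥ 10^(10.8/10) = 12.023, so N = 13.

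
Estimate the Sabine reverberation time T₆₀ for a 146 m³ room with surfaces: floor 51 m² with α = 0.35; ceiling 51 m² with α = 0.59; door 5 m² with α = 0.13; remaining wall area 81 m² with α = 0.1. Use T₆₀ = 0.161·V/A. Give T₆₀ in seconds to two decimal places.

A = Σ Sᵢαᵢ = 51·0.35 + 51·0.59 + 5·0.13 + 81·0.1 = 56.69 m².
T₆₀ = 0.161·V/A = 0.161·146/56.69 = 0.415 s.

0.41 s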